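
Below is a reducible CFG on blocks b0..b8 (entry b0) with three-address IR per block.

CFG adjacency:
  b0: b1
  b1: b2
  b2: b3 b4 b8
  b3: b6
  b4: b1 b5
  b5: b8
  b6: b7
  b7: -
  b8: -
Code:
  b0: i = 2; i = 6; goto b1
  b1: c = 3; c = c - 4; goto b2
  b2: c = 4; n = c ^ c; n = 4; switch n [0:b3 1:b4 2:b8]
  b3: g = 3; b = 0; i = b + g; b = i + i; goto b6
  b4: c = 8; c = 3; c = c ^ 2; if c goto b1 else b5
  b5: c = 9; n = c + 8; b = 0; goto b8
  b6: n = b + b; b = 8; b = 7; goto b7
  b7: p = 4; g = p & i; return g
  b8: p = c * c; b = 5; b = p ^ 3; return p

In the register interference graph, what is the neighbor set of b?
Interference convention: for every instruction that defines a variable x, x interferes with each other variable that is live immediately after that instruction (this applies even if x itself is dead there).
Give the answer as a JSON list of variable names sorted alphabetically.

Answer: ["c", "g", "i", "p"]

Working:
Block summaries:
  b0 def {i} use ∅
  b1 def {c} use ∅
  b2 def {c,n} use ∅
  b3 def {b,g,i} use ∅
  b4 def {c} use ∅
  b5 def {b,c,n} use ∅
  b6 def {b,n} use {b}
  b7 def {g,p} use {i}
  b8 def {b,p} use {c}

Liveness:
  b0: in=∅ out=∅
  b1: in=∅ out=∅
  b2: in=∅ out={c}
  b3: in=∅ out={b,i}
  b4: in=∅ out=∅
  b5: in=∅ out={c}
  b6: in={b,i} out={i}
  b7: in={i} out=∅
  b8: in={c} out=∅

Conflict graph:
  b — {c,g,i,p}
  c — {b,n}
  g — {b}
  i — {b,n,p}
  n — {c,i}
  p — {b,i}

N(b) = ["c", "g", "i", "p"]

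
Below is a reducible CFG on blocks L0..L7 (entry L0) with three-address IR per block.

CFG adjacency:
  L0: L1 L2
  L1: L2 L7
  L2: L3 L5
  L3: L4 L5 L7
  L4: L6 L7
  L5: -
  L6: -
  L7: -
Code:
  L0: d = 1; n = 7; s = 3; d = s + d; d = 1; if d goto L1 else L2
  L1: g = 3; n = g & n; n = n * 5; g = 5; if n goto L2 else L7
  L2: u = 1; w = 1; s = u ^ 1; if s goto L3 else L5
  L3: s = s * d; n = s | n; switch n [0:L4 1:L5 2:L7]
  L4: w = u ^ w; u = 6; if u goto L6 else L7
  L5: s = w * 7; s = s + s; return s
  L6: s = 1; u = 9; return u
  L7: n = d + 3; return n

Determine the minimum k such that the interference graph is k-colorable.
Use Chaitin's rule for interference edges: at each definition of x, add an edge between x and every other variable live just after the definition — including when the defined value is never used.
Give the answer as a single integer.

Answer: 5

Analysis:
Block summaries:
  L0 def {d,n,s} use ∅
  L1 def {g,n} use {n}
  L2 def {s,u,w} use ∅
  L3 def {n,s} use {d,n,s}
  L4 def {u,w} use {u,w}
  L5 def {s} use {w}
  L6 def {s,u} use ∅
  L7 def {n} use {d}

Backward fixpoint:
  live L0: ∅→{d,n}
  live L1: {d,n}→{d,n}
  live L2: {d,n}→{d,n,s,u,w}
  live L3: {d,n,s,u,w}→{d,u,w}
  live L4: {d,u,w}→{d}
  live L5: {w}→∅
  live L6: ∅→∅
  live L7: {d}→∅

Interfere edges:
  d — {g,n,s,u,w}
  g — {d,n}
  n — {d,g,s,u,w}
  s — {d,n,u,w}
  u — {d,n,s,w}
  w — {d,n,s,u}

Chromatic number:
  lower bound: {d,n,s,u,w} mutually conflict ⇒ χ ≥ 5
  assign d→c0 g→c2 n→c1 s→c2 u→c3 w→c4 — no edge inside a register ⇒ χ ≤ 5
  χ = 5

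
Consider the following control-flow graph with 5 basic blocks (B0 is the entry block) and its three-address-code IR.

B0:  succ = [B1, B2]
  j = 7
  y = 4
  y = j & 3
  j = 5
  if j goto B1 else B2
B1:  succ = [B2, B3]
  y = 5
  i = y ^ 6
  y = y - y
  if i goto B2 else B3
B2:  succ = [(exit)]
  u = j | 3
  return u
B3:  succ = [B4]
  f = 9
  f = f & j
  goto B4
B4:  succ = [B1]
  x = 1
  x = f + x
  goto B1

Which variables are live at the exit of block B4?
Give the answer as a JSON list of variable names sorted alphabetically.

Per-block:
  B0: {j,y} / ∅
  B1: {i,y} / ∅
  B2: {u} / {j}
  B3: {f} / {j}
  B4: {x} / {f}

Live sets:
  B0 li=∅ lo={j}
  B1 li={j} lo={j}
  B2 li={j} lo=∅
  B3 li={j} lo={f,j}
  B4 li={f,j} lo={j}

live-out(B4) = ["j"]

Answer: ["j"]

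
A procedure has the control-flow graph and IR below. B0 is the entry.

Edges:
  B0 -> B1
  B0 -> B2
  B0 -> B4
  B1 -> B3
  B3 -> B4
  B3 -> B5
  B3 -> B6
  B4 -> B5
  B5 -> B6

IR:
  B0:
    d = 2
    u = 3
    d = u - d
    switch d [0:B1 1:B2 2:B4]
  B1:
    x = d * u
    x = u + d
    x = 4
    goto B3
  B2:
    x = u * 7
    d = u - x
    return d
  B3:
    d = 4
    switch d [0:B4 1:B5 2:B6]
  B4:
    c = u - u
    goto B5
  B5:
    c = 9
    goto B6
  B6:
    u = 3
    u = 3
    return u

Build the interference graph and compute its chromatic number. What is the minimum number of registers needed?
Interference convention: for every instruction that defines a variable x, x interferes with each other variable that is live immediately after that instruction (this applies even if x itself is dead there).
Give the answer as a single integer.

Answer: 3

Analysis:
def/use:
  B0 def {d,u} use ∅
  B1 def {x} use {d,u}
  B2 def {d,x} use {u}
  B3 def {d} use ∅
  B4 def {c} use {u}
  B5 def {c} use ∅
  B6 def {u} use ∅

Liveness:
  B0: in=∅ out={d,u}
  B1: in={d,u} out={u}
  B2: in={u} out=∅
  B3: in={u} out={u}
  B4: in={u} out=∅
  B5: in=∅ out=∅
  B6: in=∅ out=∅

Interference:
  c: ∅
  d: {u,x}
  u: {d,x}
  x: {d,u}

Colouring:
  clique {d,u,x} ⇒ need ≥ 3
  3-colouring: r0={c,d}  r1={u}  r2={x}
  χ = 3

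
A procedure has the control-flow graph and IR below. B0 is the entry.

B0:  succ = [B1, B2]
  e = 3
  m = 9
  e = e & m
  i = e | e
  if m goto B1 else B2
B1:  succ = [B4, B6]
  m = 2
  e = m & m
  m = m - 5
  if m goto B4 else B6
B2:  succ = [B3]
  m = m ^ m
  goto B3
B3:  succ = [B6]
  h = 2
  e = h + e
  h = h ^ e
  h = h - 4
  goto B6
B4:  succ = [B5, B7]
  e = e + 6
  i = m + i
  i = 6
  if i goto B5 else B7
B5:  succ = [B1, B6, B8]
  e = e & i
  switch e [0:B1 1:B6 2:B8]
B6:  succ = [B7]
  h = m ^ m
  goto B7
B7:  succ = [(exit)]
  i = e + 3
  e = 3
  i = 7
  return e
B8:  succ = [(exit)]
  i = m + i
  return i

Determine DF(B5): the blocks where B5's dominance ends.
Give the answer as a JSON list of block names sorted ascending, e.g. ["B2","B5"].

Answer: ["B1", "B6"]

Working:
idom tree: B1←B0 B2←B0 B3←B2 B4←B1 B5←B4 B6←B0 B7←B0 B8←B5
Dom at joins:
  B1: preds {B0,B5}: {B0} ∩ {B0,B1,B4,B5} = {B0}; idom=B0
  B6: preds {B1,B3,B5}: {B0,B1} ∩ {B0,B2,B3} ∩ {B0,B1,B4,B5} = {B0}; idom=B0
  B7: preds {B4,B6}: {B0,B1,B4} ∩ {B0,B6} = {B0}; idom=B0

Frontier:
  join B1 pred B0: · stop@B0
  join B1 pred B5: B5→B4→B1 stop@B0
  join B6 pred B1: B1 stop@B0
  join B6 pred B3: B3→B2 stop@B0
  join B6 pred B5: B5→B4→B1 stop@B0
  join B7 pred B4: B4→B1 stop@B0
  join B7 pred B6: B6 stop@B0
  DF(B0)=∅
  DF(B1)={B1,B6,B7}
  DF(B2)={B6}
  DF(B3)={B6}
  DF(B4)={B1,B6,B7}
  DF(B5)={B1,B6}
  DF(B6)={B7}
  DF(B7)=∅
  DF(B8)=∅

DF(B5) = ["B1", "B6"]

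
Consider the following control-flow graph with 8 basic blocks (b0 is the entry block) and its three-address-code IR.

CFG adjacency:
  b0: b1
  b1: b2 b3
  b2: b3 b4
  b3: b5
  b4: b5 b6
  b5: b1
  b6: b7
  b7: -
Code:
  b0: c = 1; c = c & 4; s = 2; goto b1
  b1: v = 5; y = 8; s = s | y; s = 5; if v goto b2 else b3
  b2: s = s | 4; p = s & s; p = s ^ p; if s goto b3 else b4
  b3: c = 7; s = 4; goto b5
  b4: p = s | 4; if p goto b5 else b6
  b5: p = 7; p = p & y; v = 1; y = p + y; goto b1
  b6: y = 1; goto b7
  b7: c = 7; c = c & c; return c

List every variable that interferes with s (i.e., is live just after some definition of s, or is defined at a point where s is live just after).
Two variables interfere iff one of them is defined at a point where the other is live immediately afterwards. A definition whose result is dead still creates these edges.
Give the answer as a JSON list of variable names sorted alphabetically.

Per-block:
  b0: def={c,s} ue=∅
  b1: def={s,v,y} ue={s}
  b2: def={p,s} ue={s}
  b3: def={c,s} ue=∅
  b4: def={p} ue={s}
  b5: def={p,v,y} ue={y}
  b6: def={y} ue=∅
  b7: def={c} ue=∅

Backward fixpoint:
  live b0: ∅→{s}
  live b1: {s}→{s,y}
  live b2: {s,y}→{s,y}
  live b3: {y}→{s,y}
  live b4: {s,y}→{s,y}
  live b5: {s,y}→{s}
  live b6: ∅→∅
  live b7: ∅→∅

Interfere edges:
  c: {y}
  p: {s,v,y}
  s: {p,v,y}
  v: {p,s,y}
  y: {c,p,s,v}

N(s) = ["p", "v", "y"]

Answer: ["p", "v", "y"]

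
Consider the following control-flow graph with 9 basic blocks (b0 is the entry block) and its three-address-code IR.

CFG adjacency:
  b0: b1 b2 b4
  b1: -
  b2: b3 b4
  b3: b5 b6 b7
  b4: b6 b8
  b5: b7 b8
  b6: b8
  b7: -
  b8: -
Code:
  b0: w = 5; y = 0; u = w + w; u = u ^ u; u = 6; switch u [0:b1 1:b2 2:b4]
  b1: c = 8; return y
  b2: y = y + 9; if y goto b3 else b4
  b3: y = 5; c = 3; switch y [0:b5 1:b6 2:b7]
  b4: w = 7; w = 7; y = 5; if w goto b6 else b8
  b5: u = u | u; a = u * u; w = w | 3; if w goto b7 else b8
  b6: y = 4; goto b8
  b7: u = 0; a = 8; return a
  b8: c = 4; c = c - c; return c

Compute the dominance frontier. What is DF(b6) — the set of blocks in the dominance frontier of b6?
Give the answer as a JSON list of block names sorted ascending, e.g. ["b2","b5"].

idom tree: b1←b0 b2←b0 b3←b2 b4←b0 b5←b3 b6←b0 b7←b3 b8←b0
Dom at joins:
  b4: preds {b0,b2}: {b0} ∩ {b0,b2} = {b0}; idom=b0
  b6: preds {b3,b4}: {b0,b2,b3} ∩ {b0,b4} = {b0}; idom=b0
  b7: preds {b3,b5}: {b0,b2,b3} ∩ {b0,b2,b3,b5} = {b0,b2,b3}; idom=b3
  b8: preds {b4,b5,b6}: {b0,b4} ∩ {b0,b2,b3,b5} ∩ {b0,b6} = {b0}; idom=b0

Frontier:
  b4←b0: walk · to b0
  b4←b2: walk b2 to b0
  b6←b3: walk b3→b2 to b0
  b6←b4: walk b4 to b0
  b7←b3: walk · to b3
  b7←b5: walk b5 to b3
  b8←b4: walk b4 to b0
  b8←b5: walk b5→b3→b2 to b0
  b8←b6: walk b6 to b0
  b0: DF=∅
  b1: DF=∅
  b2: DF={b4,b6,b8}
  b3: DF={b6,b8}
  b4: DF={b6,b8}
  b5: DF={b7,b8}
  b6: DF={b8}
  b7: DF=∅
  b8: DF=∅

DF(b6) = ["b8"]

Answer: ["b8"]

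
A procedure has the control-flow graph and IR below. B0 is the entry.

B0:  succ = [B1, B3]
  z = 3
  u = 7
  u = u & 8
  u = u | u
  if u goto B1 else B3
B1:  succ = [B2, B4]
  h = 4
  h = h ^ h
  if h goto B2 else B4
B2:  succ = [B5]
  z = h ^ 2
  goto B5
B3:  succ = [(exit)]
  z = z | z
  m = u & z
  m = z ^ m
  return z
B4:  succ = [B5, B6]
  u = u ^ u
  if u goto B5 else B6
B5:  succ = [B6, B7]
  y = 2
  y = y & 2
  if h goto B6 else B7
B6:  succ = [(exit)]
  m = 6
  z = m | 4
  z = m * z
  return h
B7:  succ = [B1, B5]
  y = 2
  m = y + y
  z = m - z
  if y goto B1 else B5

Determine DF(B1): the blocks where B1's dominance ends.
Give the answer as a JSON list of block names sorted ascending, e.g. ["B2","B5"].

idom tree: B1←B0 B2←B1 B3←B0 B4←B1 B5←B1 B6←B1 B7←B5
Dom at joins:
  B1: preds {B0,B7}: {B0} ∩ {B0,B1,B5,B7} = {B0}; idom=B0
  B5: preds {B2,B4,B7}: {B0,B1,B2} ∩ {B0,B1,B4} ∩ {B0,B1,B5,B7} = {B0,B1}; idom=B1
  B6: preds {B4,B5}: {B0,B1,B4} ∩ {B0,B1,B5} = {B0,B1}; idom=B1

DF derivation:
  B1←B0: walk · to B0
  B1←B7: walk B7→B5→B1 to B0
  B5←B2: walk B2 to B1
  B5←B4: walk B4 to B1
  B5←B7: walk B7→B5 to B1
  B6←B4: walk B4 to B1
  B6←B5: walk B5 to B1
  B0 → ∅
  B1 → {B1}
  B2 → {B5}
  B3 → ∅
  B4 → {B5,B6}
  B5 → {B1,B5,B6}
  B6 → ∅
  B7 → {B1,B5}

DF(B1) = ["B1"]

Answer: ["B1"]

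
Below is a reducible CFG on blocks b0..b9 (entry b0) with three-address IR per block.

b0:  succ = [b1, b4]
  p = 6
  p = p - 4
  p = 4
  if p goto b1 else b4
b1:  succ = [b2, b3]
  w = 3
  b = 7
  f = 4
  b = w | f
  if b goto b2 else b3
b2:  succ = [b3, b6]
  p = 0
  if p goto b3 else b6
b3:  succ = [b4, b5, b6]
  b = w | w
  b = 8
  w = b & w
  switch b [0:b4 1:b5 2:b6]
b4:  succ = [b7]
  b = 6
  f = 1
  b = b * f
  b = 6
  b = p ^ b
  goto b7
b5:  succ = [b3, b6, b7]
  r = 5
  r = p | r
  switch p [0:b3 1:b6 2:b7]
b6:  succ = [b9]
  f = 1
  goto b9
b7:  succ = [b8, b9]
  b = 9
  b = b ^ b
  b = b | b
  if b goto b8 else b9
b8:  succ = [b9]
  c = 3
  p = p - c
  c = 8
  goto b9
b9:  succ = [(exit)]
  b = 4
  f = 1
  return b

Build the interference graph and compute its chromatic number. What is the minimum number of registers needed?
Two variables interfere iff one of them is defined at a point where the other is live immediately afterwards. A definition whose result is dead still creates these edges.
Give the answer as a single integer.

def/use:
  b0: {p} / ∅
  b1: {b,f,w} / ∅
  b2: {p} / ∅
  b3: {b,w} / {w}
  b4: {b,f} / {p}
  b5: {r} / {p}
  b6: {f} / ∅
  b7: {b} / ∅
  b8: {c,p} / {p}
  b9: {b,f} / ∅

Backward fixpoint:
  b0: in=∅ out={p}
  b1: in={p} out={p,w}
  b2: in={w} out={p,w}
  b3: in={p,w} out={p,w}
  b4: in={p} out={p}
  b5: in={p,w} out={p,w}
  b6: in=∅ out=∅
  b7: in={p} out={p}
  b8: in={p} out=∅
  b9: in=∅ out=∅

Conflict graph:
  b: {f,p,w}
  c: {p}
  f: {b,p,w}
  p: {b,c,f,r,w}
  r: {p,w}
  w: {b,f,p,r}

Chromatic number:
  {b,f,p,w} pairwise interfere (4-clique) ⇒ χ ≥ 4
  4-colouring: R0={p}  R1={c,w}  R2={b,r}  R3={f}
  χ = 4

Answer: 4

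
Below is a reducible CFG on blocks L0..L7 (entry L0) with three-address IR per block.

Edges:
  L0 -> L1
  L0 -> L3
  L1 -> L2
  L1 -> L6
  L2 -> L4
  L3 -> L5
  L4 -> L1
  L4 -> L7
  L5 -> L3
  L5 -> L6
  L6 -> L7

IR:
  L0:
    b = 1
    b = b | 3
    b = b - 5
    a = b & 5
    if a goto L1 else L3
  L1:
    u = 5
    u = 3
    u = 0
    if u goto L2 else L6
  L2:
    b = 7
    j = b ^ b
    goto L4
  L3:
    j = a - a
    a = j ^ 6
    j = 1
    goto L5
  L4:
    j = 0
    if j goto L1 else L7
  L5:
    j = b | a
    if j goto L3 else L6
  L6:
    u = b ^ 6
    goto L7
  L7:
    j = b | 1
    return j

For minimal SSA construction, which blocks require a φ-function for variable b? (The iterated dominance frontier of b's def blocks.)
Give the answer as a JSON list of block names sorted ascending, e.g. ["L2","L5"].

Answer: ["L1", "L6", "L7"]

Analysis:
idom tree: L1←L0 L2←L1 L3←L0 L4←L2 L5←L3 L6←L0 L7←L0
Dom at joins:
  L1: preds {L0,L4}: {L0} ∩ {L0,L1,L2,L4} = {L0}; idom=L0
  L3: preds {L0,L5}: {L0} ∩ {L0,L3,L5} = {L0}; idom=L0
  L6: preds {L1,L5}: {L0,L1} ∩ {L0,L3,L5} = {L0}; idom=L0
  L7: preds {L4,L6}: {L0,L1,L2,L4} ∩ {L0,L6} = {L0}; idom=L0

DF walk-up:
  join L1 pred L0: · stop@L0
  join L1 pred L4: L4→L2→L1 stop@L0
  join L3 pred L0: · stop@L0
  join L3 pred L5: L5→L3 stop@L0
  join L6 pred L1: L1 stop@L0
  join L6 pred L5: L5→L3 stop@L0
  join L7 pred L4: L4→L2→L1 stop@L0
  join L7 pred L6: L6 stop@L0
  DF(L0)=∅
  DF(L1)={L1,L6,L7}
  DF(L2)={L1,L7}
  DF(L3)={L3,L6}
  DF(L4)={L1,L7}
  DF(L5)={L3,L6}
  DF(L6)={L7}
  DF(L7)=∅

φ for b: defs {L0,L2}
  DF⁺ = {L1,L6,L7}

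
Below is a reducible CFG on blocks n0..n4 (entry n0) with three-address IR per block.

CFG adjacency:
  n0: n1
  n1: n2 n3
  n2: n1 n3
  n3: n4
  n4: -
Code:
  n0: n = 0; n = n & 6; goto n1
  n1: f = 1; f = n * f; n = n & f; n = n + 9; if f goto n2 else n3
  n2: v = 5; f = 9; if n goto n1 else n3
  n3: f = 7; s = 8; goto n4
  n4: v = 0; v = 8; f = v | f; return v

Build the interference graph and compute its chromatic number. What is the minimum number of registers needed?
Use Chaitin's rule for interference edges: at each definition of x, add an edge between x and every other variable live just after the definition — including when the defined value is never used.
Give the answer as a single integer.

Per-block:
  n0: def={n} ue=∅
  n1: def={f,n} ue={n}
  n2: def={f,v} ue={n}
  n3: def={f,s} ue=∅
  n4: def={f,v} ue={f}

Live sets:
  n0: in=∅ out={n}
  n1: in={n} out={n}
  n2: in={n} out={n}
  n3: in=∅ out={f}
  n4: in={f} out=∅

Interfere edges:
  f↔{n,s,v}
  n↔{f,v}
  s↔{f}
  v↔{f,n}

Chromatic number:
  clique {f,n,v} ⇒ need ≥ 3
  3-colouring: R0={f}  R1={n,s}  R2={v}
  χ = 3

Answer: 3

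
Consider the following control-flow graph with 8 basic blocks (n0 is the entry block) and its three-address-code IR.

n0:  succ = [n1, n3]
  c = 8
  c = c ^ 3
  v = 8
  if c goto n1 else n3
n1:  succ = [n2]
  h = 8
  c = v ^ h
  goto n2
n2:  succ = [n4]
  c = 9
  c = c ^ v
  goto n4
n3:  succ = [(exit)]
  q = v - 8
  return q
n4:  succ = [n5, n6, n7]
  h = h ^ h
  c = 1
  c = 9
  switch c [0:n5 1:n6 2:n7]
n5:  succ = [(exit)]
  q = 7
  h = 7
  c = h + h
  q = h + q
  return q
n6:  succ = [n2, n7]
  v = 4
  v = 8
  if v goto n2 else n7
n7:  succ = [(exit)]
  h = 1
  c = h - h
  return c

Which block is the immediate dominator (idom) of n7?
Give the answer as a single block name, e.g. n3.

Answer: n4

Analysis:
idom tree: n1←n0 n2←n1 n3←n0 n4←n2 n5←n4 n6←n4 n7←n4
Dom∩ at merges:
  n2: preds {n1,n6}: {n0,n1} ∩ {n0,n1,n2,n4,n6} = {n0,n1}; idom=n1
  n7: preds {n4,n6}: {n0,n1,n2,n4} ∩ {n0,n1,n2,n4,n6} = {n0,n1,n2,n4}; idom=n4

idom(n7) = n4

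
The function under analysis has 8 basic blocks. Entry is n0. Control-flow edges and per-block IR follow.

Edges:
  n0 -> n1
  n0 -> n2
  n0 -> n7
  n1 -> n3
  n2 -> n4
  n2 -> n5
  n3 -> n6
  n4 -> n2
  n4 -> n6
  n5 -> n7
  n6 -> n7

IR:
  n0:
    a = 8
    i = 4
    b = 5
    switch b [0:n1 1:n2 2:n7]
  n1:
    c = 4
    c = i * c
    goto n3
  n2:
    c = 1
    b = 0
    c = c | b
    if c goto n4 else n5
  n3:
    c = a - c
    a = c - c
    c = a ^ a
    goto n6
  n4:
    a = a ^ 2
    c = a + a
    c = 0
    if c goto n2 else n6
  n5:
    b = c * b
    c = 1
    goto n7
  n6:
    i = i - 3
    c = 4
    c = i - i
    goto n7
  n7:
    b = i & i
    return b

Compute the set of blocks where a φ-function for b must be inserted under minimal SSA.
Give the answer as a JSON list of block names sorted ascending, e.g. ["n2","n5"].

idom tree: n1←n0 n2←n0 n3←n1 n4←n2 n5←n2 n6←n0 n7←n0
Join-block Dom:
  n2: preds {n0,n4}: {n0} ∩ {n0,n2,n4} = {n0}; idom=n0
  n6: preds {n3,n4}: {n0,n1,n3} ∩ {n0,n2,n4} = {n0}; idom=n0
  n7: preds {n0,n5,n6}: {n0} ∩ {n0,n2,n5} ∩ {n0,n6} = {n0}; idom=n0

Frontier:
  join n2 pred n0: · stop@n0
  join n2 pred n4: n4→n2 stop@n0
  join n6 pred n3: n3→n1 stop@n0
  join n6 pred n4: n4→n2 stop@n0
  join n7 pred n0: · stop@n0
  join n7 pred n5: n5→n2 stop@n0
  join n7 pred n6: n6 stop@n0
  DF(n0)=∅
  DF(n1)={n6}
  DF(n2)={n2,n6,n7}
  DF(n3)={n6}
  DF(n4)={n2,n6}
  DF(n5)={n7}
  DF(n6)={n7}
  DF(n7)=∅

φ for b: defs {n0,n2,n5,n7}
  DF⁺ = {n2,n6,n7}

Answer: ["n2", "n6", "n7"]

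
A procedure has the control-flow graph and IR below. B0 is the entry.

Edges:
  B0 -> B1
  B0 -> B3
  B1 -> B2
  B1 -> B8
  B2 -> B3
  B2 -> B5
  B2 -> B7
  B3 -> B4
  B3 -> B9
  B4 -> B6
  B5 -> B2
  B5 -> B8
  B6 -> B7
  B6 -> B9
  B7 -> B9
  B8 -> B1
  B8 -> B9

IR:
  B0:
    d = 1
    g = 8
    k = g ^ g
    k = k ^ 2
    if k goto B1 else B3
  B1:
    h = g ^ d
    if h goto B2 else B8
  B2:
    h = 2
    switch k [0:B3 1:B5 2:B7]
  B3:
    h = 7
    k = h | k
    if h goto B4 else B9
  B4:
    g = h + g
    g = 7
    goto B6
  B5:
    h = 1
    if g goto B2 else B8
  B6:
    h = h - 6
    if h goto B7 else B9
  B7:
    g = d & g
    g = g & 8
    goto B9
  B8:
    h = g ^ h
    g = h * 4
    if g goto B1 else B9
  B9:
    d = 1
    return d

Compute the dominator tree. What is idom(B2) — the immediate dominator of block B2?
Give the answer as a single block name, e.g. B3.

idom tree: B1←B0 B2←B1 B3←B0 B4←B3 B5←B2 B6←B4 B7←B0 B8←B1 B9←B0
Dom at joins:
  B1: preds {B0,B8}: {B0} ∩ {B0,B1,B8} = {B0}; idom=B0
  B2: preds {B1,B5}: {B0,B1} ∩ {B0,B1,B2,B5} = {B0,B1}; idom=B1
  B3: preds {B0,B2}: {B0} ∩ {B0,B1,B2} = {B0}; idom=B0
  B7: preds {B2,B6}: {B0,B1,B2} ∩ {B0,B3,B4,B6} = {B0}; idom=B0
  B8: preds {B1,B5}: {B0,B1} ∩ {B0,B1,B2,B5} = {B0,B1}; idom=B1
  B9: preds {B3,B6,B7,B8}: {B0,B3} ∩ {B0,B3,B4,B6} ∩ {B0,B7} ∩ {B0,B1,B8} = {B0}; idom=B0

idom(B2) = B1

Answer: B1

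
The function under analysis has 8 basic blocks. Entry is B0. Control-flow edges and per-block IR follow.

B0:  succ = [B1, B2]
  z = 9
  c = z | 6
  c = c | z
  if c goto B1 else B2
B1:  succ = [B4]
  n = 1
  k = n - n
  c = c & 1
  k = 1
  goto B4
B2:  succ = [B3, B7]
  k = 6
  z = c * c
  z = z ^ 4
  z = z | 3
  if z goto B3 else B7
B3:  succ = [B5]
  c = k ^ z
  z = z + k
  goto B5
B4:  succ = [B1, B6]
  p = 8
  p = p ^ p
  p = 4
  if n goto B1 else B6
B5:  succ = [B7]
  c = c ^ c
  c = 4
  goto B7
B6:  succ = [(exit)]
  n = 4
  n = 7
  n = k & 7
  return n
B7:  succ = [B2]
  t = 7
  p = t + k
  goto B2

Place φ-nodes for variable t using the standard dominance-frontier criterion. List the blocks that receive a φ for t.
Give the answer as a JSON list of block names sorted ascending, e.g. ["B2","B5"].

idom tree: B1←B0 B2←B0 B3←B2 B4←B1 B5←B3 B6←B4 B7←B2
Join-block Dom:
  B1: preds {B0,B4}: {B0} ∩ {B0,B1,B4} = {B0}; idom=B0
  B2: preds {B0,B7}: {B0} ∩ {B0,B2,B7} = {B0}; idom=B0
  B7: preds {B2,B5}: {B0,B2} ∩ {B0,B2,B3,B5} = {B0,B2}; idom=B2

DF walk-up:
  B1←B0: walk · to B0
  B1←B4: walk B4→B1 to B0
  B2←B0: walk · to B0
  B2←B7: walk B7→B2 to B0
  B7←B2: walk · to B2
  B7←B5: walk B5→B3 to B2
  B0: DF=∅
  B1: DF={B1}
  B2: DF={B2}
  B3: DF={B7}
  B4: DF={B1}
  B5: DF={B7}
  B6: DF=∅
  B7: DF={B2}

φ for t: defs {B7}
  DF⁺ = {B2}

Answer: ["B2"]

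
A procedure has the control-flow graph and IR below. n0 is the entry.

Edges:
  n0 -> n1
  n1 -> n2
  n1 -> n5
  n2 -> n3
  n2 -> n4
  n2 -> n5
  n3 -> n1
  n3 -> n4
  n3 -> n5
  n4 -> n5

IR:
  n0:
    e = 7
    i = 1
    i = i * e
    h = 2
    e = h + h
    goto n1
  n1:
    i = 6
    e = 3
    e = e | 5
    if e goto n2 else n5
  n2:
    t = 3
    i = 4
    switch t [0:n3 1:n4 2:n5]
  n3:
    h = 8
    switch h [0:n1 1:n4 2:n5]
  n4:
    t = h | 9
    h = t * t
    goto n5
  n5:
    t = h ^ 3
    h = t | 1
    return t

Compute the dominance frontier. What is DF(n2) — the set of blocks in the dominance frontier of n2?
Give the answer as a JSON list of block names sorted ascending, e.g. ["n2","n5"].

Answer: ["n1", "n5"]

Derivation:
idom tree: n1←n0 n2←n1 n3←n2 n4←n2 n5←n1
Join-block Dom:
  n1: preds {n0,n3}: {n0} ∩ {n0,n1,n2,n3} = {n0}; idom=n0
  n4: preds {n2,n3}: {n0,n1,n2} ∩ {n0,n1,n2,n3} = {n0,n1,n2}; idom=n2
  n5: preds {n1,n2,n3,n4}: {n0,n1} ∩ {n0,n1,n2} ∩ {n0,n1,n2,n3} ∩ {n0,n1,n2,n4} = {n0,n1}; idom=n1

DF walk-up:
  n1←n0: walk · to n0
  n1←n3: walk n3→n2→n1 to n0
  n4←n2: walk · to n2
  n4←n3: walk n3 to n2
  n5←n1: walk · to n1
  n5←n2: walk n2 to n1
  n5←n3: walk n3→n2 to n1
  n5←n4: walk n4→n2 to n1
  n0 → ∅
  n1 → {n1}
  n2 → {n1,n5}
  n3 → {n1,n4,n5}
  n4 → {n5}
  n5 → ∅

DF(n2) = ["n1", "n5"]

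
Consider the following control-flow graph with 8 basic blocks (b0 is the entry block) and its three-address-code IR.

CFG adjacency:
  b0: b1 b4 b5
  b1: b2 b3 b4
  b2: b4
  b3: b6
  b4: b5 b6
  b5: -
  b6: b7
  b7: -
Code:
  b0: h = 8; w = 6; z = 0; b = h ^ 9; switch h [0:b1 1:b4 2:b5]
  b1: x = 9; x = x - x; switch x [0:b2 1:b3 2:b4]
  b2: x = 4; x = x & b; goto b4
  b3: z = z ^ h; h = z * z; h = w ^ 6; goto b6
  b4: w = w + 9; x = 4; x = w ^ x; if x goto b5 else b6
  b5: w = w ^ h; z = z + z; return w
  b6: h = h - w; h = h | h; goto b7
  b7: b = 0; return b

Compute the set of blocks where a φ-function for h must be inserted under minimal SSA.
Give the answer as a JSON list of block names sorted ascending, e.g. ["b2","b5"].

idom tree: b1←b0 b2←b1 b3←b1 b4←b0 b5←b0 b6←b0 b7←b6
Dom at joins:
  b4: preds {b0,b1,b2}: {b0} ∩ {b0,b1} ∩ {b0,b1,b2} = {b0}; idom=b0
  b5: preds {b0,b4}: {b0} ∩ {b0,b4} = {b0}; idom=b0
  b6: preds {b3,b4}: {b0,b1,b3} ∩ {b0,b4} = {b0}; idom=b0

DF derivation:
  b4←b0: walk · to b0
  b4←b1: walk b1 to b0
  b4←b2: walk b2→b1 to b0
  b5←b0: walk · to b0
  b5←b4: walk b4 to b0
  b6←b3: walk b3→b1 to b0
  b6←b4: walk b4 to b0
  DF(b0)=∅
  DF(b1)={b4,b6}
  DF(b2)={b4}
  DF(b3)={b6}
  DF(b4)={b5,b6}
  DF(b5)=∅
  DF(b6)=∅
  DF(b7)=∅

φ for h: defs {b0,b3,b6}
  DF⁺ = {b6}

Answer: ["b6"]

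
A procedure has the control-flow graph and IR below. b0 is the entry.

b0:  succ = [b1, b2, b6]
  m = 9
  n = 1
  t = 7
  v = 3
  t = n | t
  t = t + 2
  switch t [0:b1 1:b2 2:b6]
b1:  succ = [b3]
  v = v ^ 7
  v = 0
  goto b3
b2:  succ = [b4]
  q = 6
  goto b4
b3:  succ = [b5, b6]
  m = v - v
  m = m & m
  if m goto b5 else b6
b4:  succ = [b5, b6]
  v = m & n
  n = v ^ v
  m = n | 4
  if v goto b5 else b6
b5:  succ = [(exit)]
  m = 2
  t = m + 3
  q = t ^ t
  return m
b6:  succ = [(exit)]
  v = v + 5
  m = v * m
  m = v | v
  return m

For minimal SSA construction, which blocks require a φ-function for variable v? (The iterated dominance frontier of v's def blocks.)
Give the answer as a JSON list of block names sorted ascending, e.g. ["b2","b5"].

idom tree: b1←b0 b2←b0 b3←b1 b4←b2 b5←b0 b6←b0
Dom at joins:
  b5: preds {b3,b4}: {b0,b1,b3} ∩ {b0,b2,b4} = {b0}; idom=b0
  b6: preds {b0,b3,b4}: {b0} ∩ {b0,b1,b3} ∩ {b0,b2,b4} = {b0}; idom=b0

DF derivation:
  b5←b3: walk b3→b1 to b0
  b5←b4: walk b4→b2 to b0
  b6←b0: walk · to b0
  b6←b3: walk b3→b1 to b0
  b6←b4: walk b4→b2 to b0
  b0: DF=∅
  b1: DF={b5,b6}
  b2: DF={b5,b6}
  b3: DF={b5,b6}
  b4: DF={b5,b6}
  b5: DF=∅
  b6: DF=∅

φ for v: defs {b0,b1,b4,b6}
  DF⁺ = {b5,b6}

Answer: ["b5", "b6"]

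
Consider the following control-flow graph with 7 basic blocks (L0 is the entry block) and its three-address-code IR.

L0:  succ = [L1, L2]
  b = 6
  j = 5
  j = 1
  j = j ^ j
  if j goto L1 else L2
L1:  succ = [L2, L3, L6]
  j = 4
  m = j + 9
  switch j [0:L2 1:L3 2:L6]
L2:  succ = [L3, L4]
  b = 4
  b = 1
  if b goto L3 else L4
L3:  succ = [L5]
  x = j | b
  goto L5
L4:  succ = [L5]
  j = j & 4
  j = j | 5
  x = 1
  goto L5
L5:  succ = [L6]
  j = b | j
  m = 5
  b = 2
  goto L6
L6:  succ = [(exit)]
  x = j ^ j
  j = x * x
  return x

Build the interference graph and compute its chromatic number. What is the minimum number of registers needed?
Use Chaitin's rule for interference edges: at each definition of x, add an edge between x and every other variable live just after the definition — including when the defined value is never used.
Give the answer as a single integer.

Block summaries:
  L0: def={b,j} ue=∅
  L1: def={j,m} ue=∅
  L2: def={b} ue=∅
  L3: def={x} ue={b,j}
  L4: def={j,x} ue={j}
  L5: def={b,j,m} ue={b,j}
  L6: def={j,x} ue={j}

Liveness:
  L0 li=∅ lo={b,j}
  L1 li={b} lo={b,j}
  L2 li={j} lo={b,j}
  L3 li={b,j} lo={b,j}
  L4 li={b,j} lo={b,j}
  L5 li={b,j} lo={j}
  L6 li={j} lo=∅

Conflict graph:
  b — {j,m,x}
  j — {b,m,x}
  m — {b,j}
  x — {b,j}

Registers:
  clique {b,j,m} ⇒ need ≥ 3
  assign b→R0 j→R1 m→R2 x→R2 — no edge inside a register ⇒ χ ≤ 3
  χ = 3

Answer: 3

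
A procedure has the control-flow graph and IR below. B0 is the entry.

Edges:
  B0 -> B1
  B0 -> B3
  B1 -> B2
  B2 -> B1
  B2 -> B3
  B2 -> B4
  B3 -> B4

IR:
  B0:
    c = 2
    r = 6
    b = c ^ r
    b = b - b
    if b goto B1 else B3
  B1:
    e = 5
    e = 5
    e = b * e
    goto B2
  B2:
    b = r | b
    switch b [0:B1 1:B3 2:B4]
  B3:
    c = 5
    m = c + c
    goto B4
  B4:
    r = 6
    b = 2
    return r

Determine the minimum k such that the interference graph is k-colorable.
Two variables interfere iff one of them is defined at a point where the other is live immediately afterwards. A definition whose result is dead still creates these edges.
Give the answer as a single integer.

def/use:
  B0 def {b,c,r} use ∅
  B1 def {e} use {b}
  B2 def {b} use {b,r}
  B3 def {c,m} use ∅
  B4 def {b,r} use ∅

Live sets:
  live B0: ∅→{b,r}
  live B1: {b,r}→{b,r}
  live B2: {b,r}→{b,r}
  live B3: ∅→∅
  live B4: ∅→∅

Interference:
  b↔{e,r}
  c↔{r}
  e↔{b,r}
  m↔∅
  r↔{b,c,e}

Chromatic number:
  {b,e,r} pairwise interfere (3-clique) ⇒ χ ≥ 3
  3-colouring: R0={m,r}  R1={b,c}  R2={e}
  χ = 3

Answer: 3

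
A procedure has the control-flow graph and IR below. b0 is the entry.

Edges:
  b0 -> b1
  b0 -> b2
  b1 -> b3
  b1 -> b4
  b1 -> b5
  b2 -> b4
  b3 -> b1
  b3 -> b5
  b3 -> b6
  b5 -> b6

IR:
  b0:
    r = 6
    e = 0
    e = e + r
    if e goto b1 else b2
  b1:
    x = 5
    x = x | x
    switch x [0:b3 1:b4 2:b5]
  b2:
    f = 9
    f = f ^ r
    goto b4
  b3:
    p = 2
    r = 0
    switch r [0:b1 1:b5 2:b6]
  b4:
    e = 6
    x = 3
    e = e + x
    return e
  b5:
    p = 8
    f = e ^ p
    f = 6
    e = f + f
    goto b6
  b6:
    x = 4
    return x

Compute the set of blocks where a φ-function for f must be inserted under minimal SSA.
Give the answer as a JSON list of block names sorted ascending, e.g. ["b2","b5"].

idom tree: b1←b0 b2←b0 b3←b1 b4←b0 b5←b1 b6←b1
Dom∩ at merges:
  b1: preds {b0,b3}: {b0} ∩ {b0,b1,b3} = {b0}; idom=b0
  b4: preds {b1,b2}: {b0,b1} ∩ {b0,b2} = {b0}; idom=b0
  b5: preds {b1,b3}: {b0,b1} ∩ {b0,b1,b3} = {b0,b1}; idom=b1
  b6: preds {b3,b5}: {b0,b1,b3} ∩ {b0,b1,b5} = {b0,b1}; idom=b1

Frontier:
  b1←b0: walk · to b0
  b1←b3: walk b3→b1 to b0
  b4←b1: walk b1 to b0
  b4←b2: walk b2 to b0
  b5←b1: walk · to b1
  b5←b3: walk b3 to b1
  b6←b3: walk b3 to b1
  b6←b5: walk b5 to b1
  b0 → ∅
  b1 → {b1,b4}
  b2 → {b4}
  b3 → {b1,b5,b6}
  b4 → ∅
  b5 → {b6}
  b6 → ∅

φ for f: defs {b2,b5}
  DF⁺ = {b4,b6}

Answer: ["b4", "b6"]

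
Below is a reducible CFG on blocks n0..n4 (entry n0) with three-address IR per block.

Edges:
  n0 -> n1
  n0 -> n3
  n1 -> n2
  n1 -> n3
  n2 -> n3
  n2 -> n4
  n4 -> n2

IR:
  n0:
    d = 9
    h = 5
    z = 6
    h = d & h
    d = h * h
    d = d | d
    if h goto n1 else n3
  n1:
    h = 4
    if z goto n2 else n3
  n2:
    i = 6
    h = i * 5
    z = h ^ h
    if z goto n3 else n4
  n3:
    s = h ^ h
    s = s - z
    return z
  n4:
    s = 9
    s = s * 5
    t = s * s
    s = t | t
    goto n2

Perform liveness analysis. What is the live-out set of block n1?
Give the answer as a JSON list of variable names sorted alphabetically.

Per-block:
  n0 def {d,h,z} use ∅
  n1 def {h} use {z}
  n2 def {h,i,z} use ∅
  n3 def {s} use {h,z}
  n4 def {s,t} use ∅

Live sets:
  live n0: ∅→{h,z}
  live n1: {z}→{h,z}
  live n2: ∅→{h,z}
  live n3: {h,z}→∅
  live n4: ∅→∅

live-out(n1) = ["h", "z"]

Answer: ["h", "z"]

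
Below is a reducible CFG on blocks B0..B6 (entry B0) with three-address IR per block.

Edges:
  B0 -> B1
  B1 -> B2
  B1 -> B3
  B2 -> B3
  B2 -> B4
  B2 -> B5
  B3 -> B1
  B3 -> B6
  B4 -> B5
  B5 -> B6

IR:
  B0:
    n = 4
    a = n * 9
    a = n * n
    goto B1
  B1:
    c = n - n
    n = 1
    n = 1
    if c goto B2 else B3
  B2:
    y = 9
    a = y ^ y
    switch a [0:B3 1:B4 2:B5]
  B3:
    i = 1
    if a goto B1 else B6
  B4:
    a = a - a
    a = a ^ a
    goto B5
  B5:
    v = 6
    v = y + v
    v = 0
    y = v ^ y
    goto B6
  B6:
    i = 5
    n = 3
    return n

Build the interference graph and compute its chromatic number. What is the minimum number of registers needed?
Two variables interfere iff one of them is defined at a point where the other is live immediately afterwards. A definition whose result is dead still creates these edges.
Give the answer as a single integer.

Block summaries:
  B0: def={a,n} ue=∅
  B1: def={c,n} ue={n}
  B2: def={a,y} ue=∅
  B3: def={i} ue={a}
  B4: def={a} ue={a}
  B5: def={v,y} ue={y}
  B6: def={i,n} ue=∅

Live sets:
  B0: in=∅ out={a,n}
  B1: in={a,n} out={a,n}
  B2: in={n} out={a,n,y}
  B3: in={a,n} out={a,n}
  B4: in={a,y} out={y}
  B5: in={y} out=∅
  B6: in=∅ out=∅

Conflict graph:
  a↔{c,i,n,y}
  c↔{a,n}
  i↔{a,n}
  n↔{a,c,i,y}
  v↔{y}
  y↔{a,n,v}

Registers:
  clique {a,c,n} ⇒ need ≥ 3
  assign a→c0 c→c2 i→c2 n→c1 v→c0 y→c2 — no edge inside a register ⇒ χ ≤ 3
  χ = 3

Answer: 3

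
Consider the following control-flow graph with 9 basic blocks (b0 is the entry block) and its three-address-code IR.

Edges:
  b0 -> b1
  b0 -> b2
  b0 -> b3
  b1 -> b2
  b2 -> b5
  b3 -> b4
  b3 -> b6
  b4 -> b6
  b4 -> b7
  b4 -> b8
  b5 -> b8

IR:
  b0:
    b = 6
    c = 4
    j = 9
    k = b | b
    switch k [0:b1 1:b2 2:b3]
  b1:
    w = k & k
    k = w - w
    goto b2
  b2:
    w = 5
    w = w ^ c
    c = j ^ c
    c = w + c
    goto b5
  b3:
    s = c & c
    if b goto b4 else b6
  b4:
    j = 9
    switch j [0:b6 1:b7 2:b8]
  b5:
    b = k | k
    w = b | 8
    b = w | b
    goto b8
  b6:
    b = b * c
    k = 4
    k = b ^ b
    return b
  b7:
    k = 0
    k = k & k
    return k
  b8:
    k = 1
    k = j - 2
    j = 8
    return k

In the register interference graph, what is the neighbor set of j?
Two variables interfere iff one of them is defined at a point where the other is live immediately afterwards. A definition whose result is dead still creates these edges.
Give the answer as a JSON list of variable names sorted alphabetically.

Per-block:
  b0: def={b,c,j,k} ue=∅
  b1: def={k,w} ue={k}
  b2: def={c,w} ue={c,j}
  b3: def={s} ue={b,c}
  b4: def={j} ue=∅
  b5: def={b,w} ue={k}
  b6: def={b,k} ue={b,c}
  b7: def={k} ue=∅
  b8: def={j,k} ue={j}

Liveness:
  b0 li=∅ lo={b,c,j,k}
  b1 li={c,j,k} lo={c,j,k}
  b2 li={c,j,k} lo={j,k}
  b3 li={b,c} lo={b,c}
  b4 li={b,c} lo={b,c,j}
  b5 li={j,k} lo={j}
  b6 li={b,c} lo=∅
  b7 li=∅ lo=∅
  b8 li={j} lo=∅

Interference:
  b: {c,j,k,s,w}
  c: {b,j,k,s,w}
  j: {b,c,k,w}
  k: {b,c,j,w}
  s: {b,c}
  w: {b,c,j,k}

N(j) = ["b", "c", "k", "w"]

Answer: ["b", "c", "k", "w"]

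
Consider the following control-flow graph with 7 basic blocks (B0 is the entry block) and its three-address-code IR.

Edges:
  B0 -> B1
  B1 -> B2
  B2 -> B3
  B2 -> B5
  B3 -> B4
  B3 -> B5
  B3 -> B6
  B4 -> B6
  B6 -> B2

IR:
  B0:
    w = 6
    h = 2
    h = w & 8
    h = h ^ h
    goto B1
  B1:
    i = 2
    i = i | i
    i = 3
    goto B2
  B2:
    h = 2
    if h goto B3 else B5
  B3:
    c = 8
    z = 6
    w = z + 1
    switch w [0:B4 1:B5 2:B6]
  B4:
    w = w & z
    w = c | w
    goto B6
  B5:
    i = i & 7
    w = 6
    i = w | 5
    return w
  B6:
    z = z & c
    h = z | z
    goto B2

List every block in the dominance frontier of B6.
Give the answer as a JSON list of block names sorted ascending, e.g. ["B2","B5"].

Answer: ["B2"]

Analysis:
idom tree: B1←B0 B2←B1 B3←B2 B4←B3 B5←B2 B6←B3
Join-block Dom:
  B2: preds {B1,B6}: {B0,B1} ∩ {B0,B1,B2,B3,B6} = {B0,B1}; idom=B1
  B5: preds {B2,B3}: {B0,B1,B2} ∩ {B0,B1,B2,B3} = {B0,B1,B2}; idom=B2
  B6: preds {B3,B4}: {B0,B1,B2,B3} ∩ {B0,B1,B2,B3,B4} = {B0,B1,B2,B3}; idom=B3

DF derivation:
  B2←B1: walk · to B1
  B2←B6: walk B6→B3→B2 to B1
  B5←B2: walk · to B2
  B5←B3: walk B3 to B2
  B6←B3: walk · to B3
  B6←B4: walk B4 to B3
  B0 → ∅
  B1 → ∅
  B2 → {B2}
  B3 → {B2,B5}
  B4 → {B6}
  B5 → ∅
  B6 → {B2}

DF(B6) = ["B2"]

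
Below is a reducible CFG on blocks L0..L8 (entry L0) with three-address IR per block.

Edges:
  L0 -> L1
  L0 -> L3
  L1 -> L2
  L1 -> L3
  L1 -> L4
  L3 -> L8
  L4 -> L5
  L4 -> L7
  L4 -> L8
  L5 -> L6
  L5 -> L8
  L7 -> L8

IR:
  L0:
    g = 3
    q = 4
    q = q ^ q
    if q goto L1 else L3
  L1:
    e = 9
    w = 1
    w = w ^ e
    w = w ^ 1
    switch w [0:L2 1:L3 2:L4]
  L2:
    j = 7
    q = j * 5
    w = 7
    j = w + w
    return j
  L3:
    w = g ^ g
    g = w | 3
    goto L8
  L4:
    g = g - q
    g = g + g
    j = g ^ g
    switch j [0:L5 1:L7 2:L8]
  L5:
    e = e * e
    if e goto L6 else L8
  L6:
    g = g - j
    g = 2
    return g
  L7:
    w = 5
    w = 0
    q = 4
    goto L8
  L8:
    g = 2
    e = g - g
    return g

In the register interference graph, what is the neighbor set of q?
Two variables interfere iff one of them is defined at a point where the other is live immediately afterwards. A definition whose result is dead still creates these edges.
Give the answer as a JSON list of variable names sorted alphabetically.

Answer: ["e", "g", "w"]

Analysis:
def/use:
  L0: {g,q} / ∅
  L1: {e,w} / ∅
  L2: {j,q,w} / ∅
  L3: {g,w} / {g}
  L4: {g,j} / {g,q}
  L5: {e} / {e}
  L6: {g} / {g,j}
  L7: {q,w} / ∅
  L8: {e,g} / ∅

Backward fixpoint:
  L0: in=∅ out={g,q}
  L1: in={g,q} out={e,g,q}
  L2: in=∅ out=∅
  L3: in={g} out=∅
  L4: in={e,g,q} out={e,g,j}
  L5: in={e,g,j} out={g,j}
  L6: in={g,j} out=∅
  L7: in=∅ out=∅
  L8: in=∅ out=∅

Interfere edges:
  e — {g,j,q,w}
  g — {e,j,q,w}
  j — {e,g}
  q — {e,g,w}
  w — {e,g,q}

N(q) = ["e", "g", "w"]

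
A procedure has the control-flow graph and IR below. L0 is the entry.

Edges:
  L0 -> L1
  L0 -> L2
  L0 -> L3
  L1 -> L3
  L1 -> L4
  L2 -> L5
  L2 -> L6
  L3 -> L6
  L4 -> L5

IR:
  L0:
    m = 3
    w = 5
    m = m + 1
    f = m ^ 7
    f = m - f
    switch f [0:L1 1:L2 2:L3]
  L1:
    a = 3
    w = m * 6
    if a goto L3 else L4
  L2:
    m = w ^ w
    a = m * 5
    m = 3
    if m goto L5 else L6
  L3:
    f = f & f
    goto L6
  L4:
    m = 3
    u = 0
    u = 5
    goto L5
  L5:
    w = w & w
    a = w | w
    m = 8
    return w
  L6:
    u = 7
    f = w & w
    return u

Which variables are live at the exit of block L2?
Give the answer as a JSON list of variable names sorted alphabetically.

Answer: ["w"]

Working:
Block summaries:
  L0 def {f,m,w} use ∅
  L1 def {a,w} use {m}
  L2 def {a,m} use {w}
  L3 def {f} use {f}
  L4 def {m,u} use ∅
  L5 def {a,m,w} use {w}
  L6 def {f,u} use {w}

Liveness:
  live L0: ∅→{f,m,w}
  live L1: {f,m}→{f,w}
  live L2: {w}→{w}
  live L3: {f,w}→{w}
  live L4: {w}→{w}
  live L5: {w}→∅
  live L6: {w}→∅

live-out(L2) = ["w"]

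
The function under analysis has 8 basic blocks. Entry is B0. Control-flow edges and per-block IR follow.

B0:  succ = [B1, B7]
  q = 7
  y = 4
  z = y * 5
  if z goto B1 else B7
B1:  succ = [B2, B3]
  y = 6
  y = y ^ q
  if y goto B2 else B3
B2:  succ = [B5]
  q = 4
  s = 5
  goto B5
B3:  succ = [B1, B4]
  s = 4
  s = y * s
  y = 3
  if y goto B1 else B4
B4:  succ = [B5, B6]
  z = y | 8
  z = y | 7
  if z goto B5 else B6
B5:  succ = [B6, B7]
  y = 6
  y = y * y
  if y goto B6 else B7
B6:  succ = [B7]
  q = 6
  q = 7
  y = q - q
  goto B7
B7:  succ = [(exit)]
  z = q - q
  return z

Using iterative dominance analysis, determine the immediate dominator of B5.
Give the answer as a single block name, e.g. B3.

idom tree: B1←B0 B2←B1 B3←B1 B4←B3 B5←B1 B6←B1 B7←B0
Dom at joins:
  B1: preds {B0,B3}: {B0} ∩ {B0,B1,B3} = {B0}; idom=B0
  B5: preds {B2,B4}: {B0,B1,B2} ∩ {B0,B1,B3,B4} = {B0,B1}; idom=B1
  B6: preds {B4,B5}: {B0,B1,B3,B4} ∩ {B0,B1,B5} = {B0,B1}; idom=B1
  B7: preds {B0,B5,B6}: {B0} ∩ {B0,B1,B5} ∩ {B0,B1,B6} = {B0}; idom=B0

idom(B5) = B1

Answer: B1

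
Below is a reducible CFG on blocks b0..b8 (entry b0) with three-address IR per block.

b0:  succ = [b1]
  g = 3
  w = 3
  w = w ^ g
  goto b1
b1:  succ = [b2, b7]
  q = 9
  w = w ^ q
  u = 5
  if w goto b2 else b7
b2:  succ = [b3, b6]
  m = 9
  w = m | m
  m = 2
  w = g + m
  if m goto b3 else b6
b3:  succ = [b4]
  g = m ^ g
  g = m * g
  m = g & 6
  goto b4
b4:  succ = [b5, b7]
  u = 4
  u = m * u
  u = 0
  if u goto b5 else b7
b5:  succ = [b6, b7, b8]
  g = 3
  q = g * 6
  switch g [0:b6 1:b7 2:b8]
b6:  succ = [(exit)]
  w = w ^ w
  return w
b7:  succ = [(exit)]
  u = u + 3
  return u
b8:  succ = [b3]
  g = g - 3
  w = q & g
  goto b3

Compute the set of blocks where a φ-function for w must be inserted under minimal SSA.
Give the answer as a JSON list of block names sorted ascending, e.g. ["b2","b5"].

Answer: ["b3", "b6", "b7"]

Analysis:
idom tree: b1←b0 b2←b1 b3←b2 b4←b3 b5←b4 b6←b2 b7←b1 b8←b5
Dom∩ at merges:
  b3: preds {b2,b8}: {b0,b1,b2} ∩ {b0,b1,b2,b3,b4,b5,b8} = {b0,b1,b2}; idom=b2
  b6: preds {b2,b5}: {b0,b1,b2} ∩ {b0,b1,b2,b3,b4,b5} = {b0,b1,b2}; idom=b2
  b7: preds {b1,b4,b5}: {b0,b1} ∩ {b0,b1,b2,b3,b4} ∩ {b0,b1,b2,b3,b4,b5} = {b0,b1}; idom=b1

Frontier:
  join b3 pred b2: · stop@b2
  join b3 pred b8: b8→b5→b4→b3 stop@b2
  join b6 pred b2: · stop@b2
  join b6 pred b5: b5→b4→b3 stop@b2
  join b7 pred b1: · stop@b1
  join b7 pred b4: b4→b3→b2 stop@b1
  join b7 pred b5: b5→b4→b3→b2 stop@b1
  b0 → ∅
  b1 → ∅
  b2 → {b7}
  b3 → {b3,b6,b7}
  b4 → {b3,b6,b7}
  b5 → {b3,b6,b7}
  b6 → ∅
  b7 → ∅
  b8 → {b3}

φ for w: defs {b0,b1,b2,b6,b8}
  DF⁺ = {b3,b6,b7}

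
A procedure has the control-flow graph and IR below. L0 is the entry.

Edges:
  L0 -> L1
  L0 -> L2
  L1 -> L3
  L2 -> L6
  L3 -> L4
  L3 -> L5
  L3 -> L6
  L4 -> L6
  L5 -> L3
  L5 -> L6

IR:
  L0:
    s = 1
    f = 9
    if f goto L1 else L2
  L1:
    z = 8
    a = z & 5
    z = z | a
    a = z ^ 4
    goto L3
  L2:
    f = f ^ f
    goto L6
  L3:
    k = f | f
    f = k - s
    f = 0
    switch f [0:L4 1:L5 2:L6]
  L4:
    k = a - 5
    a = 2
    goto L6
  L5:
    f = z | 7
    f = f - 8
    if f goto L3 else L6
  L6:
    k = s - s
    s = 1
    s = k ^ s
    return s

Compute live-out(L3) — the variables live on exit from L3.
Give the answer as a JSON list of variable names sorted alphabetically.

Block summaries:
  L0: def={f,s} ue=∅
  L1: def={a,z} ue=∅
  L2: def={f} ue={f}
  L3: def={f,k} ue={f,s}
  L4: def={a,k} ue={a}
  L5: def={f} ue={z}
  L6: def={k,s} ue={s}

Backward fixpoint:
  L0 li=∅ lo={f,s}
  L1 li={f,s} lo={a,f,s,z}
  L2 li={f,s} lo={s}
  L3 li={a,f,s,z} lo={a,s,z}
  L4 li={a,s} lo={s}
  L5 li={a,s,z} lo={a,f,s,z}
  L6 li={s} lo=∅

live-out(L3) = ["a", "s", "z"]

Answer: ["a", "s", "z"]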